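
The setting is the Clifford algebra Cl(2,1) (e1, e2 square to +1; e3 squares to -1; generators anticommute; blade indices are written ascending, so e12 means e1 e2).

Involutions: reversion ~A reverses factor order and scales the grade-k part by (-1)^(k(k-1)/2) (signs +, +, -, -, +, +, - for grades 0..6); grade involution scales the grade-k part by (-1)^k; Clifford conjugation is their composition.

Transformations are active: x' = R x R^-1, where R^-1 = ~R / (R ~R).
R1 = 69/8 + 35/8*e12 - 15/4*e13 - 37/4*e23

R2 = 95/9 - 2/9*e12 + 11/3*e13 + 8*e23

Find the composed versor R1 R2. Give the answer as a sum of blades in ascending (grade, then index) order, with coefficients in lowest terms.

Distribute over the terms of R1 (each basis-blade product reordered to ascending indices, repeated generators contracted through their squares):
(69/8) R2 = 2185/24 - 23/12*e12 + 253/8*e13 + 69*e23
(35/8*e12) R2 = 35/36 + 3325/72*e12 + 35*e13 - 385/24*e23
(-15/4*e13) R2 = -55/4 - 30*e12 - 475/12*e13 + 5/6*e23
(-37/4*e23) R2 = -74 + 407/12*e12 - 37/18*e13 - 3515/36*e23
Summing the partial products and collecting blades:
Answer: 307/72 + 3469/72*e12 + 1799/72*e13 - 3157/72*e23


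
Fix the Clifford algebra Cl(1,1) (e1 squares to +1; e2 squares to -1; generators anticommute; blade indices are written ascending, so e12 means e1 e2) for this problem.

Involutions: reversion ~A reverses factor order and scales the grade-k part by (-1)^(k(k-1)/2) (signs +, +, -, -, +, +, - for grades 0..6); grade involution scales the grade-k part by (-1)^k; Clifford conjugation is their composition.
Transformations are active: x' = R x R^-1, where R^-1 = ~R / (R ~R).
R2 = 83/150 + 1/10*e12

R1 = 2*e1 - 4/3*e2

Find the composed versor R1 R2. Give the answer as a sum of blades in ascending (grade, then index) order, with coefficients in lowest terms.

Distribute over the terms of R1 (each basis-blade product reordered to ascending indices, repeated generators contracted through their squares):
(2*e1) R2 = 83/75*e1 + 1/5*e2
(-4/3*e2) R2 = -2/15*e1 - 166/225*e2
Summing the partial products and collecting blades:
Answer: 73/75*e1 - 121/225*e2


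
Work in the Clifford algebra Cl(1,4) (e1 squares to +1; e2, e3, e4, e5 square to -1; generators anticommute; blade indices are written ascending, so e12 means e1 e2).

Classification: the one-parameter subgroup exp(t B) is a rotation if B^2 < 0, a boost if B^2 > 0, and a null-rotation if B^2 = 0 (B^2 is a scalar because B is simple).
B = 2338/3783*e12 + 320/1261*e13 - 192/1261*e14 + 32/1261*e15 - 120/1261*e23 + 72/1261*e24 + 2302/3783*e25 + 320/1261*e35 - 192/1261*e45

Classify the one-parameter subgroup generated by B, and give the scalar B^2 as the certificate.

B^2 term by term: the squares give (2338/3783)^2*(e12)^2 + (320/1261)^2*(e13)^2 + (-192/1261)^2*(e14)^2 + (32/1261)^2*(e15)^2 + (-120/1261)^2*(e23)^2 + (72/1261)^2*(e24)^2 + (2302/3783)^2*(e25)^2 + (320/1261)^2*(e35)^2 + (-192/1261)^2*(e45)^2 = 5466244/14311089*(+1) + 102400/1590121*(+1) + 36864/1590121*(+1) + 1024/1590121*(+1) + 14400/1590121*(-1) + 5184/1590121*(-1) + 5299204/14311089*(-1) + 102400/1590121*(-1) + 36864/1590121*(-1) = 0 (each basis 2-blade squares to minus the product of its generators' squares); cross terms between blades sharing an index anticommute and cancel; the commuting (index-disjoint) pairs give grade-4 terms 2*c*c'*(blade product), which cancel blade by blade — e1234: -46080/1590121 + 46080/1590121 = 0; e1235: 1496320/4770363 - 1473280/4770363 - 7680/1590121 = 0; e1245: -299264/1590121 + 294656/1590121 + 4608/1590121 = 0; e1345: -122880/1590121 + 122880/1590121 = 0; e2345: 46080/1590121 - 46080/1590121 = 0 — confirming B is simple. So B^2 = 0.
Answer: null-rotation, certificate B^2 = 0. No conjugation can change B^2 = 0; the sign gives the class.


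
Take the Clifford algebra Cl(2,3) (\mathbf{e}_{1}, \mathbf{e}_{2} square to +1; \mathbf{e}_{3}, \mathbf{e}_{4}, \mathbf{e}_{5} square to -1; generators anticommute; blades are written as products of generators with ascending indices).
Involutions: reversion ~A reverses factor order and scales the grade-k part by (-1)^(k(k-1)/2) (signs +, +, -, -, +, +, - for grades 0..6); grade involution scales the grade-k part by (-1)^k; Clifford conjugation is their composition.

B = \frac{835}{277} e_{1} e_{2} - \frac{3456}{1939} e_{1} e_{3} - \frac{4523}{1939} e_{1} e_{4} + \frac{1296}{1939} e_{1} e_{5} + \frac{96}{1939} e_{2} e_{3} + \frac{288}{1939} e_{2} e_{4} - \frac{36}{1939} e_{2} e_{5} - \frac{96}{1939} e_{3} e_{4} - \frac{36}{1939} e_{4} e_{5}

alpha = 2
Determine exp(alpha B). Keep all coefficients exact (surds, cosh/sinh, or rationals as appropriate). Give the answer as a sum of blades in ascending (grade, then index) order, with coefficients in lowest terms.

B^2 term by term: the squares give (\frac{835}{277})^2*(e_{1} e_{2})^2 + (-\frac{3456}{1939})^2*(e_{1} e_{3})^2 + (-\frac{4523}{1939})^2*(e_{1} e_{4})^2 + (\frac{1296}{1939})^2*(e_{1} e_{5})^2 + (\frac{96}{1939})^2*(e_{2} e_{3})^2 + (\frac{288}{1939})^2*(e_{2} e_{4})^2 + (-\frac{36}{1939})^2*(e_{2} e_{5})^2 + (-\frac{96}{1939})^2*(e_{3} e_{4})^2 + (-\frac{36}{1939})^2*(e_{4} e_{5})^2 = \frac{697225}{76729}*(-1) + \frac{11943936}{3759721}*(+1) + \frac{20457529}{3759721}*(+1) + \frac{1679616}{3759721}*(+1) + \frac{9216}{3759721}*(+1) + \frac{82944}{3759721}*(+1) + \frac{1296}{3759721}*(+1) + \frac{9216}{3759721}*(-1) + \frac{1296}{3759721}*(-1) = 0 (each basis 2-blade squares to minus the product of its generators' squares); cross terms between blades sharing an index anticommute and cancel; the commuting (index-disjoint) pairs give grade-4 terms 2*c*c'*(blade product), which cancel blade by blade — e_{1} e_{2} e_{3} e_{4}: -\frac{160320}{537103} + \frac{1990656}{3759721} - \frac{868416}{3759721} = 0; e_{1} e_{2} e_{3} e_{5}: -\frac{248832}{3759721} + \frac{248832}{3759721} = 0; e_{1} e_{2} e_{4} e_{5}: -\frac{60120}{537103} - \frac{325656}{3759721} + \frac{746496}{3759721} = 0; e_{1} e_{3} e_{4} e_{5}: \frac{248832}{3759721} - \frac{248832}{3759721} = 0; e_{2} e_{3} e_{4} e_{5}: -\frac{6912}{3759721} + \frac{6912}{3759721} = 0 — confirming B is simple. So B^2 = 0.
B^2 = 0, so the series truncates immediately: exp(alpha B) = 1 + alpha B (parabolic case).
Answer: 1 + \frac{1670}{277} e_{1} e_{2} - \frac{6912}{1939} e_{1} e_{3} - \frac{9046}{1939} e_{1} e_{4} + \frac{2592}{1939} e_{1} e_{5} + \frac{192}{1939} e_{2} e_{3} + \frac{576}{1939} e_{2} e_{4} - \frac{72}{1939} e_{2} e_{5} - \frac{192}{1939} e_{3} e_{4} - \frac{72}{1939} e_{4} e_{5}


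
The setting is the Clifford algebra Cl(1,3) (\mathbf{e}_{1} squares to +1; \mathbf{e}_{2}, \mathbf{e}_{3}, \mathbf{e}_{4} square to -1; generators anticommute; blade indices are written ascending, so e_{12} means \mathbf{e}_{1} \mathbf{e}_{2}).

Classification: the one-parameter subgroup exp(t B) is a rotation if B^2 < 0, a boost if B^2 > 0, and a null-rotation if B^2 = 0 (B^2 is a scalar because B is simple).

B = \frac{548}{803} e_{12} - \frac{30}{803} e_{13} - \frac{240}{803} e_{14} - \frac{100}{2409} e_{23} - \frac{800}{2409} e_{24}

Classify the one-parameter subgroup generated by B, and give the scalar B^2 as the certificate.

B^2 term by term: the squares give (\frac{548}{803})^2*(e_{12})^2 + (-\frac{30}{803})^2*(e_{13})^2 + (-\frac{240}{803})^2*(e_{14})^2 + (-\frac{100}{2409})^2*(e_{23})^2 + (-\frac{800}{2409})^2*(e_{24})^2 = \frac{300304}{644809}*(+1) + \frac{900}{644809}*(+1) + \frac{57600}{644809}*(+1) + \frac{10000}{5803281}*(-1) + \frac{640000}{5803281}*(-1) = \frac{4}{9} (each basis 2-blade squares to minus the product of its generators' squares); cross terms between blades sharing an index anticommute and cancel; the commuting (index-disjoint) pairs give grade-4 terms 2*c*c'*(blade product), which cancel blade by blade — e_{1234}: -\frac{16000}{644809} + \frac{16000}{644809} = 0 — confirming B is simple. So B^2 = \frac{4}{9}.
Answer: boost, certificate B^2 = \frac{4}{9}. Note: conjugating B changes its blade decomposition but never the scalar B^2 = \frac{4}{9}, whose sign settles the classification.


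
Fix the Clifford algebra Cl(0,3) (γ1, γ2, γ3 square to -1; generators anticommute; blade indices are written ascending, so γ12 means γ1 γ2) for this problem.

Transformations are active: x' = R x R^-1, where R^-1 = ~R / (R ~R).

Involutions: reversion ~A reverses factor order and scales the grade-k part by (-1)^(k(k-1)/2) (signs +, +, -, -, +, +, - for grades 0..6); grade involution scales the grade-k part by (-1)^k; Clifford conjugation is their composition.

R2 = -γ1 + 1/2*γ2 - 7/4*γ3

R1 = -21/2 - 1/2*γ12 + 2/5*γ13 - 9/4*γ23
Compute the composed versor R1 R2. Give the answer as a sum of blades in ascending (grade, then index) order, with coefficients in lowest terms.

Distribute over the terms of R2 (each basis-blade product reordered to ascending indices, repeated generators contracted through their squares):
R1 (-γ1) = 21/2*γ1 + 1/2*γ2 - 2/5*γ3 + 9/4*γ123
R1 (1/2*γ2) = 1/4*γ1 - 21/4*γ2 - 9/8*γ3 - 1/5*γ123
R1 (-7/4*γ3) = 7/10*γ1 - 63/16*γ2 + 147/8*γ3 + 7/8*γ123
Summing the partial products and collecting blades:
Answer: 229/20*γ1 - 139/16*γ2 + 337/20*γ3 + 117/40*γ123


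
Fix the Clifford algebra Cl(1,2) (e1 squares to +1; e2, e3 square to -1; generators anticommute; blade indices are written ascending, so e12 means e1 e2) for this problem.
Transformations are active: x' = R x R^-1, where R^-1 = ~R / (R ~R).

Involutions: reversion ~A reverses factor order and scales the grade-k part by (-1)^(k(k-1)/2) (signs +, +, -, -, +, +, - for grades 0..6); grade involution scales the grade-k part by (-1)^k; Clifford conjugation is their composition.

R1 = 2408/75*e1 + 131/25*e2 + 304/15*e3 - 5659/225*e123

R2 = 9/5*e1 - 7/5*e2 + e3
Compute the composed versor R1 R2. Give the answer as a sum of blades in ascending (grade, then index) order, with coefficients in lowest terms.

Distribute over the terms of R2 (each basis-blade product reordered to ascending indices, repeated generators contracted through their squares):
R1 (9/5*e1) = 7224/125 - 1179/125*e12 - 912/25*e13 - 5659/125*e23
R1 (-7/5*e2) = 917/125 - 16856/375*e12 + 39613/1125*e13 + 2128/75*e23
R1 (e3) = -304/15 + 5659/225*e12 + 2408/75*e13 + 131/25*e23
Summing the partial products and collecting blades:
Answer: 16823/375 - 32884/1125*e12 + 34693/1125*e13 - 4372/375*e23


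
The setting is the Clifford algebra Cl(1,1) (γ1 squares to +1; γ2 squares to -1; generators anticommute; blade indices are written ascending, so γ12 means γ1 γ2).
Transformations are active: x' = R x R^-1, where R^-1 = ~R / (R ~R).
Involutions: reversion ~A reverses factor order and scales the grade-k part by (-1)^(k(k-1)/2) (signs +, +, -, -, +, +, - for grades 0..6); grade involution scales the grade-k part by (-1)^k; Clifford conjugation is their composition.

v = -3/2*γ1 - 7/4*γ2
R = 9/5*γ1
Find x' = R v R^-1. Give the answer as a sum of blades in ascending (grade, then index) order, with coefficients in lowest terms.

~R = 9/5*γ1, and R ~R = 81/25, so R^-1 = ~R / (81/25).
R v = -27/10 - 63/20*γ12
Answer: -3/2*γ1 + 7/4*γ2


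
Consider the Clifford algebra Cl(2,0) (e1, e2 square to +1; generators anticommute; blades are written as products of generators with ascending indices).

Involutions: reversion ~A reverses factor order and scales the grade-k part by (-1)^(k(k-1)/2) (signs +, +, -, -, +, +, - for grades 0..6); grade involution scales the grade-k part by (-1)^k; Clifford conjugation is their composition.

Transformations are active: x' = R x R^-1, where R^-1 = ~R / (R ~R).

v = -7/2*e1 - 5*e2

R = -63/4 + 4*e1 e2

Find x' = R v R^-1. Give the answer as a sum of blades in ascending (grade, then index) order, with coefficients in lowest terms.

~R = -63/4 - 4*e1 e2, and R ~R = 4225/16, so R^-1 = ~R / (4225/16).
R v = 281/8*e1 + 371/4*e2
Answer: -5831/8450*e1 - 25621/4225*e2


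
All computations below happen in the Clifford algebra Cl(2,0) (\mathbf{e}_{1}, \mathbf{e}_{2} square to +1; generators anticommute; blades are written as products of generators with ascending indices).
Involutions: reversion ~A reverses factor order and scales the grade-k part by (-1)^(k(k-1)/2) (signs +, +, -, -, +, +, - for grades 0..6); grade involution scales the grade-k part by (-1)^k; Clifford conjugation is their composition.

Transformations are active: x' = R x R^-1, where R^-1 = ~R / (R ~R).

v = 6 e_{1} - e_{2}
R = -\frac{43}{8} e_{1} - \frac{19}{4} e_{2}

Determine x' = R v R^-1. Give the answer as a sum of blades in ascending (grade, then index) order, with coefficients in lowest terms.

~R = -\frac{43}{8} e_{1} - \frac{19}{4} e_{2}, and R ~R = \frac{3293}{64}, so R^-1 = ~R / (\frac{3293}{64}).
R v = -\frac{55}{2} + \frac{271}{8} e_{1} e_{2}
Answer: -\frac{838}{3293} e_{1} + \frac{20013}{3293} e_{2}


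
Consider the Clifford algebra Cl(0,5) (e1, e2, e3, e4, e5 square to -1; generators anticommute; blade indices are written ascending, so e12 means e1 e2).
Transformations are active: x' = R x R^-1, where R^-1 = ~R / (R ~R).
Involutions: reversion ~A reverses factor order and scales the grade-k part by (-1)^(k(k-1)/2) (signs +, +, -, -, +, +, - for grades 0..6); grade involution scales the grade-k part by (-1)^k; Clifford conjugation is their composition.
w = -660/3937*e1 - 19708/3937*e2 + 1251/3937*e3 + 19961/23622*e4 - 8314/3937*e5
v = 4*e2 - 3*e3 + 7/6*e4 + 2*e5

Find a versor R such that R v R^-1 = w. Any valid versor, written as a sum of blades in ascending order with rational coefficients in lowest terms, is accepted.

The midline construction: v and w both square to -1093/36, so reflecting in their sum -660/3937*e1 - 3960/3937*e2 - 10560/3937*e3 + 7920/3937*e4 - 440/3937*e5 exchanges them.
Answer: -660/3937*e1 - 3960/3937*e2 - 10560/3937*e3 + 7920/3937*e4 - 440/3937*e5


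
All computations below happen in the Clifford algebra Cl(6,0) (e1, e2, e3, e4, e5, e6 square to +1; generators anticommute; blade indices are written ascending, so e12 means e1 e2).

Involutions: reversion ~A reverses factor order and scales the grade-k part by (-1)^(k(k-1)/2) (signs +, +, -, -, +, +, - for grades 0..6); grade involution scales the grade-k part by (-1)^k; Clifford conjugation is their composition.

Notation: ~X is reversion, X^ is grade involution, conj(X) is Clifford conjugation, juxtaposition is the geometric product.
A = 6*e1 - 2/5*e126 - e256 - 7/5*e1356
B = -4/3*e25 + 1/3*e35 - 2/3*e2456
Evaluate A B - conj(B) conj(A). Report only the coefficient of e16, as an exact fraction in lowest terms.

first term: -2/3*e4 - 4/3*e6 + 7/15*e16 - 8*e125 + 2*e135 - 4/15*e145 + 8/15*e156 + 1/3*e236 + 14/15*e1234 + 28/15*e1236 - 2/15*e12356 - 4*e12456
second term: 2/3*e4 + 4/3*e6 - 7/15*e16 - 8*e125 + 2*e135 - 4/15*e145 + 8/15*e156 + 1/3*e236 + 14/15*e1234 + 28/15*e1236 + 2/15*e12356 + 4*e12456
Answer: 14/15


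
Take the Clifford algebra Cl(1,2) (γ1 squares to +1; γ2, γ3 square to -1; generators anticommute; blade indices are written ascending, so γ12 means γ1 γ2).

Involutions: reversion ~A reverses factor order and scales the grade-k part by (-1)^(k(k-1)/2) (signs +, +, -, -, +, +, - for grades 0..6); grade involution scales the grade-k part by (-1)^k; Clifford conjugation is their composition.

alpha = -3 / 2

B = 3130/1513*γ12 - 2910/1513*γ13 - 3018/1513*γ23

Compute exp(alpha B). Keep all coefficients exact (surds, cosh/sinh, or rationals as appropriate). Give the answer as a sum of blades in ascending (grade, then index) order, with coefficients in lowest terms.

B^2 term by term: the squares give (3130/1513)^2*(γ12)^2 + (-2910/1513)^2*(γ13)^2 + (-3018/1513)^2*(γ23)^2 = 9796900/2289169*(+1) + 8468100/2289169*(+1) + 9108324/2289169*(-1) = 4 (each basis 2-blade squares to minus the product of its generators' squares); cross terms between blades sharing an index anticommute and cancel. So B^2 = 4.
B^2 = 4 — since the square is positive, the closed form is hyperbolic: l = 2, alpha*l = -3, so exp(alpha B) = cosh(-3) + (sinh(-3)/2)*B = cosh(3) + (-sinh(3)/2)*B.
Answer: cosh(3) - 1565*sinh(3)/1513*γ12 + 1455*sinh(3)/1513*γ13 + 1509*sinh(3)/1513*γ23


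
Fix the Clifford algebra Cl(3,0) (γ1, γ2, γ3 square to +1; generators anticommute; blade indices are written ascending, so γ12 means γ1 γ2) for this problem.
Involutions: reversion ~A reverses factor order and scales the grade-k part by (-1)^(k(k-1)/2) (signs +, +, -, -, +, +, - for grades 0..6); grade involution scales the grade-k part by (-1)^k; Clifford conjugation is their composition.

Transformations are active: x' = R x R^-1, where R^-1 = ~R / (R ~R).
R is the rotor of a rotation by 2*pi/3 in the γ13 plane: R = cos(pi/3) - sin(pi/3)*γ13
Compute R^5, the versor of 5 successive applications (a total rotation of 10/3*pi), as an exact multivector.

Half-angle bookkeeping: 5 applications in γ13 add up to rotor phase 5*pi/3 = 5*pi/3, so R^5 = cos(5*pi/3) - sin(5*pi/3)*γ13.
cos(5*pi/3) = 1/2 and sin(5*pi/3) = -sqrt(3)/2, so R^5 = 1/2 + sqrt(3)/2*γ13. The net rotation is 4/3*pi (after discarding 1 full turn, each of which contributes a factor -1 to the rotor); the rotor keeps the half-angle phase exactly.
Answer: 1/2 + sqrt(3)/2*γ13


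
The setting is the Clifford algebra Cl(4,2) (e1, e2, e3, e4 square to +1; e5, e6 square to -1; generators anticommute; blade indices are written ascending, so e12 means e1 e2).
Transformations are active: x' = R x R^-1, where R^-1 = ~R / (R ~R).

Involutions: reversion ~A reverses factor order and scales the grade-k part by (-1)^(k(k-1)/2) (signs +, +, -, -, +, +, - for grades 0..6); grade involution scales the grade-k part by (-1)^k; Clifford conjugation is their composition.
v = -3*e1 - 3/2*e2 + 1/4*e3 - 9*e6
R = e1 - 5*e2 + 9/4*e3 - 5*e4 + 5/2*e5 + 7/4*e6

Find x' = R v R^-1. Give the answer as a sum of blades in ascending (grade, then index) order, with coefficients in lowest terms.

~R = e1 - 5*e2 + 9/4*e3 - 5*e4 + 5/2*e5 + 7/4*e6, and R ~R = 187/4, so R^-1 = ~R / (187/4).
R v = 333/16 - 33/2*e12 + 7*e13 - 15*e14 + 15/2*e15 - 15/4*e16 + 17/8*e23 - 15/2*e24 + 15/4*e25 + 381/8*e26 + 5/4*e34 - 5/8*e35 - 331/16*e36 + 45*e46 - 45/2*e56
Answer: 1455/374*e1 - 552/187*e2 + 2623/1496*e3 - 1665/374*e4 + 1665/748*e5 + 15795/1496*e6


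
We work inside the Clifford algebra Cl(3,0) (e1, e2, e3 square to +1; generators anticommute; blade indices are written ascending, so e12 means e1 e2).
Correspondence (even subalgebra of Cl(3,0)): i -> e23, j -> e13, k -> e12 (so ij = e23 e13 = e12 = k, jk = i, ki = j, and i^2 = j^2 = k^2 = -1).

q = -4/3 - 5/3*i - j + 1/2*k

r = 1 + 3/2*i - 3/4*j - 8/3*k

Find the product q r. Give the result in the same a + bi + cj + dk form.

In blades: q = -4/3 + 1/2*e12 - e13 - 5/3*e23, r = 1 - 8/3*e12 - 3/4*e13 + 3/2*e23.
Distribute q over r term by term (generator squares from the signature, products reordered to ascending indices): (-4/3)*r = -4/3 + 32/9*e12 + e13 - 2*e23; (1/2*e12)*r = 4/3 + 1/2*e12 + 3/4*e13 + 3/8*e23; (-e13)*r = -3/4 + 3/2*e12 - e13 + 8/3*e23; (-5/3*e23)*r = 5/2 + 5/4*e12 - 40/9*e13 - 5/3*e23.
Sum: 7/4 + 245/36*e12 - 133/36*e13 - 5/8*e23; translating back through the correspondence:
Answer: 7/4 - 5/8*i - 133/36*j + 245/36*k


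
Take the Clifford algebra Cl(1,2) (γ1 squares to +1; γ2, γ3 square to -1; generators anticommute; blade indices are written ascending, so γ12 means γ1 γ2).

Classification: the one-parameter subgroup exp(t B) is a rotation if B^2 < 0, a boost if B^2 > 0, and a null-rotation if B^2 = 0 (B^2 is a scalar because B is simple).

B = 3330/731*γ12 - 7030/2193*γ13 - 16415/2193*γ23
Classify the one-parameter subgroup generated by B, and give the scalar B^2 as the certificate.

B^2 term by term: the squares give (3330/731)^2*(γ12)^2 + (-7030/2193)^2*(γ13)^2 + (-16415/2193)^2*(γ23)^2 = 11088900/534361*(+1) + 49420900/4809249*(+1) + 269452225/4809249*(-1) = -25 (each basis 2-blade squares to minus the product of its generators' squares); cross terms between blades sharing an index anticommute and cancel. So B^2 = -25.
Answer: rotation, certificate B^2 = -25. Why this suffices: the scalar -25 survives any versor conjugation, so its sign alone determines the class however B is presented.


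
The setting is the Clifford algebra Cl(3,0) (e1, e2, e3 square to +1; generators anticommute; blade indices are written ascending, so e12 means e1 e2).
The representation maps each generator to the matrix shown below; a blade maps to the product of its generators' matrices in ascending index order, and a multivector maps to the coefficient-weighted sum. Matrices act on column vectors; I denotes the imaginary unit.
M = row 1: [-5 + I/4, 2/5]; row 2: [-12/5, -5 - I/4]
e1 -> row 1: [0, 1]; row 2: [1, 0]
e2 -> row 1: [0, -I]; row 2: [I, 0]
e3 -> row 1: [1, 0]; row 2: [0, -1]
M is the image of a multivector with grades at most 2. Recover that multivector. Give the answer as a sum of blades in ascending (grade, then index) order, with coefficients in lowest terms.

Method: 1, rho(e1), rho(e2), rho(e3) form a trace-orthogonal basis of the 2x2 complex matrices (tr(X Y) = 2 if X = Y, else 0), so M = m0*1 + m1*rho(e1) + m2*rho(e2) + m3*rho(e3) with m0 = tr(M)/2 = -5, m1 = tr(M rho(e1))/2 = -1, m2 = tr(M rho(e2))/2 = 7*I/5, m3 = tr(M rho(e3))/2 = I/4.
Multiplying table entries, the bivector images are rho(e12) = I*rho(e3), rho(e13) = -I*rho(e2), rho(e23) = I*rho(e1); with real blade coefficients the real parts of m0..m3 are the coefficients of 1, e1, e2, e3 and the imaginary parts give the bivectors (e23: Im m1, e13: -Im m2, e12: Im m3).
Answer: -5 - e1 + 1/4*e12 - 7/5*e13


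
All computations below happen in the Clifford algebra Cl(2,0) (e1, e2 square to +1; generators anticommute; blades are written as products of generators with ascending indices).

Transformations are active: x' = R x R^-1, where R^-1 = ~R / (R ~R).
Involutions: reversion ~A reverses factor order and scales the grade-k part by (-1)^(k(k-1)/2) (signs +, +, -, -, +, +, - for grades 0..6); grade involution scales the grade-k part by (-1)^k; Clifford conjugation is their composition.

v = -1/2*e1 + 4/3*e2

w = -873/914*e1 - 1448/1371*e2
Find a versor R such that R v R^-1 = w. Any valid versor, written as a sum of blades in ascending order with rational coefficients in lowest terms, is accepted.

Reasoning: v^2 = w^2 = 73/36 since conjugation preserves the quadratic form; R = v + w = -665/457*e1 + 380/1371*e2 is then valid when invertible, keeping its own part and reversing (v - w)/2.
Answer: -665/457*e1 + 380/1371*e2


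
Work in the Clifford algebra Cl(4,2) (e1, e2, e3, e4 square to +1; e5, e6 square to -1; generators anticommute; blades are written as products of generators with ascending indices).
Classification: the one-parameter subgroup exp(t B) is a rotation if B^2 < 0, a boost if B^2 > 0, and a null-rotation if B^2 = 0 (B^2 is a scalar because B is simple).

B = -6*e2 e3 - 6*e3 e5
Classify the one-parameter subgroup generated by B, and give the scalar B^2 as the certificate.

B^2 term by term: the squares give (-6)^2*(e2 e3)^2 + (-6)^2*(e3 e5)^2 = 36*(-1) + 36*(+1) = 0 (each basis 2-blade squares to minus the product of its generators' squares); cross terms between blades sharing an index anticommute and cancel. So B^2 = 0.
Answer: null-rotation, certificate B^2 = 0. Why this suffices: the scalar 0 survives any versor conjugation, so its sign alone determines the class however B is presented.


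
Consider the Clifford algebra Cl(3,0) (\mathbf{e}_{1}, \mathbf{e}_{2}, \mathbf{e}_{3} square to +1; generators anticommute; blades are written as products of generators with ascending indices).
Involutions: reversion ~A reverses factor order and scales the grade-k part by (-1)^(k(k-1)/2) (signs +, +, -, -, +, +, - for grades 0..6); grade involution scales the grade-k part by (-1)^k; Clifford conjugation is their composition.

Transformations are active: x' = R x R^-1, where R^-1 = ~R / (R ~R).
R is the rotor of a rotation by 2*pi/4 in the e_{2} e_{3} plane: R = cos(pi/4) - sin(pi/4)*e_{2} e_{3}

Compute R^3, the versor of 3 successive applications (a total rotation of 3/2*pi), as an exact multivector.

Rotor phase runs at HALF the rotation angle; powers of one rotor simply add phase, so after 3 steps in e_{2} e_{3} the phase is 3*pi/4 = \frac{3 \pi}{4} and R^3 = cos(\frac{3 \pi}{4}) - sin(\frac{3 \pi}{4})*e_{2} e_{3}.
cos(\frac{3 \pi}{4}) = - \frac{\sqrt{2}}{2} and sin(\frac{3 \pi}{4}) = \frac{\sqrt{2}}{2}, so R^3 = - \frac{\sqrt{2}}{2} - \frac{\sqrt{2}}{2} e_{2} e_{3}. The net rotation is 3/2*pi; the rotor keeps the half-angle phase exactly.
Answer: - \frac{\sqrt{2}}{2} - \frac{\sqrt{2}}{2} e_{2} e_{3}


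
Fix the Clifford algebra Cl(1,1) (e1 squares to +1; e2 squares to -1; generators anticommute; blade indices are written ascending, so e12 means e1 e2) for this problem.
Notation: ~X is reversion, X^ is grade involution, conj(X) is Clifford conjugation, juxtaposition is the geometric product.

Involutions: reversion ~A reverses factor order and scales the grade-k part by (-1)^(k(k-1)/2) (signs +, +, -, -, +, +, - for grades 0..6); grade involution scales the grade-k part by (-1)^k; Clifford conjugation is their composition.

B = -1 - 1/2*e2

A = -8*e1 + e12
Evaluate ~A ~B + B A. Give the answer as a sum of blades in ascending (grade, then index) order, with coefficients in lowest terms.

first term: 15/2*e1 + 5*e12
second term: 15/2*e1 - 5*e12
Answer: 15*e1


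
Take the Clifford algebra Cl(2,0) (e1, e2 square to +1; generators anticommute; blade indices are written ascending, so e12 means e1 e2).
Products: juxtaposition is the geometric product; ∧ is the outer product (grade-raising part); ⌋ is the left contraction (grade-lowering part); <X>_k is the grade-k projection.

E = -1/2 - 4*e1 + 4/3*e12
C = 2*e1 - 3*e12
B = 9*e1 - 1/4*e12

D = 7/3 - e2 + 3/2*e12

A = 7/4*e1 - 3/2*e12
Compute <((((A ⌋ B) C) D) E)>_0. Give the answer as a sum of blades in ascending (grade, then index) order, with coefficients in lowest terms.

step 1: 123/8 - 7/16*e2
step 2: 471/16*e1 - 181/4*e12
step 3: 543/8 + 1823/16*e1 + 1413/32*e2 - 6481/48*e12
step 4: -44591/144 - 12395/32*e1 - 78767/192*e2 + 32125/96*e12
step 5: -44591/144
Answer: -44591/144


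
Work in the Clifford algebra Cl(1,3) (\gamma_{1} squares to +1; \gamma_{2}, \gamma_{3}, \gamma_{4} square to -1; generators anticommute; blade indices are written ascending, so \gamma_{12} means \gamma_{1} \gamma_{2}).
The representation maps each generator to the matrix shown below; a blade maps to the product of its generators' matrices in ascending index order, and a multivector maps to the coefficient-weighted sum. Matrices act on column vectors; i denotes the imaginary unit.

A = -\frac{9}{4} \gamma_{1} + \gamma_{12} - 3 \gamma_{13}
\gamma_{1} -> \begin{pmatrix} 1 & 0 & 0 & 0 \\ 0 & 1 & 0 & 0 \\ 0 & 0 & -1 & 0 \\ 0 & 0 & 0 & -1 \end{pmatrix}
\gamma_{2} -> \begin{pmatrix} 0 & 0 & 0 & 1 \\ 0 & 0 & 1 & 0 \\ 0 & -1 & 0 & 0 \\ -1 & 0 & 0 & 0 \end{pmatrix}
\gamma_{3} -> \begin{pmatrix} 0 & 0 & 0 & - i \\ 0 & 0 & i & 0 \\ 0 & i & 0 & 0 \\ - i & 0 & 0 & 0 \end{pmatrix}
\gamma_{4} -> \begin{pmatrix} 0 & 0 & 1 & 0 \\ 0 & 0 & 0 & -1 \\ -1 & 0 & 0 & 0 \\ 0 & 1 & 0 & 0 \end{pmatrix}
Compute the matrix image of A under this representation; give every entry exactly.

Bivector images (products of the table entries): rho(\gamma_{12}) = rho(\gamma_{1})rho(\gamma_{2}) = \begin{pmatrix} 0 & 0 & 0 & 1 \\ 0 & 0 & 1 & 0 \\ 0 & 1 & 0 & 0 \\ 1 & 0 & 0 & 0 \end{pmatrix}; rho(\gamma_{13}) = rho(\gamma_{1})rho(\gamma_{3}) = \begin{pmatrix} 0 & 0 & 0 & - i \\ 0 & 0 & i & 0 \\ 0 & - i & 0 & 0 \\ i & 0 & 0 & 0 \end{pmatrix}.
M = (-\frac{9}{4})*rho(\gamma_{1}) + (1)*rho(\gamma_{12}) + (-3)*rho(\gamma_{13}), summed entrywise:
Answer: \begin{pmatrix} - \frac{9}{4} & 0 & 0 & 1 + 3 i \\ 0 & - \frac{9}{4} & 1 - 3 i & 0 \\ 0 & 1 + 3 i & \frac{9}{4} & 0 \\ 1 - 3 i & 0 & 0 & \frac{9}{4} \end{pmatrix}


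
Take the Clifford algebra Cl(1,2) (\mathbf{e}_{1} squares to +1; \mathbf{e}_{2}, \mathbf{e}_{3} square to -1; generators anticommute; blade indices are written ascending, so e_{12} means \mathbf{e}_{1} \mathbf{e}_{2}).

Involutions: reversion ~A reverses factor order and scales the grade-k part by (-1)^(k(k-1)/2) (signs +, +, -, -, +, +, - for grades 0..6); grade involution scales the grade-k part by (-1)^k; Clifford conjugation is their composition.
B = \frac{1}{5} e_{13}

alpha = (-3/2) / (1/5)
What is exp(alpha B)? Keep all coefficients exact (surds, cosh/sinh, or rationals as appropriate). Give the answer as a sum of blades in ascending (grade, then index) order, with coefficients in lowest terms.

B^2 = (\frac{1}{5})^2*(e_{13})^2 = \frac{1}{25}*(+1) = \frac{1}{25} (a basis 2-blade squares to minus the product of its generators' squares).
B^2 = \frac{1}{25} — the positive square puts this in the hyperbolic regime; l = \frac{1}{5}, alpha*l = - \frac{3}{2}, so exp(alpha B) = cosh(- \frac{3}{2}) + (sinh(- \frac{3}{2})/(\frac{1}{5}))*B = \cosh{\left(\frac{3}{2} \right)} + (- 5 \sinh{\left(\frac{3}{2} \right)})*B.
Answer: \cosh{\left(\frac{3}{2} \right)} - \sinh{\left(\frac{3}{2} \right)} e_{13}


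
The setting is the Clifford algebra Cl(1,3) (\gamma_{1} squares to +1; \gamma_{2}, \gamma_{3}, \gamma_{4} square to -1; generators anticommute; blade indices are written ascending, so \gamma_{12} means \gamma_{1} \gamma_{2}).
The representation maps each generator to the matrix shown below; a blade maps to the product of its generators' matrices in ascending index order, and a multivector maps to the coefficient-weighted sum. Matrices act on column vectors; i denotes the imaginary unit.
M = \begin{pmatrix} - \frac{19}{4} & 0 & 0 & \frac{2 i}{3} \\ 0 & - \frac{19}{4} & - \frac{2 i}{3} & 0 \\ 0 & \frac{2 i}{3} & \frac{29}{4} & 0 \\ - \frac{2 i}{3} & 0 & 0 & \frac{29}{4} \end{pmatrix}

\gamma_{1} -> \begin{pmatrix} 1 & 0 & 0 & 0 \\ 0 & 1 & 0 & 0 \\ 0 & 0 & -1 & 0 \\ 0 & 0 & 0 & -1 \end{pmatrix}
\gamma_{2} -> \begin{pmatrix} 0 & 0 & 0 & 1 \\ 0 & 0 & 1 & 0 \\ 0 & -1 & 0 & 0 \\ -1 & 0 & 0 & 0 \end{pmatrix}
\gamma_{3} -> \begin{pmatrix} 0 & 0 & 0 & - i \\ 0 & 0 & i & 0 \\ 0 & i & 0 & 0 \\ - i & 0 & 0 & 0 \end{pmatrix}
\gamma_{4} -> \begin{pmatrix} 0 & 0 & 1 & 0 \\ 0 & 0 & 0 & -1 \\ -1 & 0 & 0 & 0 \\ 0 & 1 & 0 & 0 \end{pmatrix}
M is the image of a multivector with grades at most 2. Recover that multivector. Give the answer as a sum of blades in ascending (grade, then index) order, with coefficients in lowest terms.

Method: the blade images are trace-orthogonal — tr(rho(e_A) rho(e_B)^-1) = 4 if A = B and 0 otherwise — and rho(e_A)^-1 = (e_A)^2 * rho(e_A) with (e_A)^2 = +1 or -1, so the coefficient of e_A in the preimage is (e_A)^2 * tr(M rho(e_A))/4.
Nonzero projections over blades of grade <= 2: 1: (1)^2 = +1, tr(M 1) = 5, coefficient \frac{5}{4}; \gamma_{1}: (\gamma_{1})^2 = +1, tr(M rho(\gamma_{1})) = -24, coefficient -6; \gamma_{13}: (\gamma_{13})^2 = +1, tr(M rho(\gamma_{13})) = - \frac{8}{3}, coefficient -\frac{2}{3}. Every other blade of grade <= 2 projects to 0.
Answer: \frac{5}{4} - 6 \gamma_{1} - \frac{2}{3} \gamma_{13}


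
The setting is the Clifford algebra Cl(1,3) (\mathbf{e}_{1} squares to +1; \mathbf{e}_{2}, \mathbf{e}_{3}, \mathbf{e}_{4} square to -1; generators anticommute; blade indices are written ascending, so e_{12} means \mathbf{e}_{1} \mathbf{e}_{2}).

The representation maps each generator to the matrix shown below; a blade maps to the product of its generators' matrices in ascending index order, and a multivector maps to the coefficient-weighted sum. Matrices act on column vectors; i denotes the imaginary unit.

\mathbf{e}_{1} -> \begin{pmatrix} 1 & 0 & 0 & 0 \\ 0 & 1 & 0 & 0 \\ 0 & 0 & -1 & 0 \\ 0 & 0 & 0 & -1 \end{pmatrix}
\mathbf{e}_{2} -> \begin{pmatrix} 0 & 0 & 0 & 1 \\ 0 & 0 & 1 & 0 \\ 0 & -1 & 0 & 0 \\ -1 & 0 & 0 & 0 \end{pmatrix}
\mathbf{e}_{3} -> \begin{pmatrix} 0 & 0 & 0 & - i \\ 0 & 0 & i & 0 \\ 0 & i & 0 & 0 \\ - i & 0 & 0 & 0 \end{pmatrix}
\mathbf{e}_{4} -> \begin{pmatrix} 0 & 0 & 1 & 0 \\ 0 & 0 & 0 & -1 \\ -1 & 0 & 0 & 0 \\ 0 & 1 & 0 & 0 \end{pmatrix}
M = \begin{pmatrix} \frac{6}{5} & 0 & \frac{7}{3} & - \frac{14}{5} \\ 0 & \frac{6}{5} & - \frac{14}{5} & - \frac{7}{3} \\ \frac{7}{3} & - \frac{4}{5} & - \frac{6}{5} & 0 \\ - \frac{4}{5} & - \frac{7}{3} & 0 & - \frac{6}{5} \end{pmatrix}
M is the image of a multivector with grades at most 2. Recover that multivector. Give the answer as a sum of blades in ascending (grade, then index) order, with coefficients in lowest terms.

Method: the blade images are trace-orthogonal — tr(rho(e_A) rho(e_B)^-1) = 4 if A = B and 0 otherwise — and rho(e_A)^-1 = (e_A)^2 * rho(e_A) with (e_A)^2 = +1 or -1, so the coefficient of e_A in the preimage is (e_A)^2 * tr(M rho(e_A))/4.
Nonzero projections over blades of grade <= 2: e_{1}: (e_{1})^2 = +1, tr(M rho(e_{1})) = \frac{24}{5}, coefficient \frac{6}{5}; e_{2}: (e_{2})^2 = -1, tr(M rho(e_{2})) = 4, coefficient -1; e_{12}: (e_{12})^2 = +1, tr(M rho(e_{12})) = - \frac{36}{5}, coefficient -\frac{9}{5}; e_{14}: (e_{14})^2 = +1, tr(M rho(e_{14})) = \frac{28}{3}, coefficient \frac{7}{3}. Every other blade of grade <= 2 projects to 0.
Answer: \frac{6}{5} e_{1} - e_{2} - \frac{9}{5} e_{12} + \frac{7}{3} e_{14}


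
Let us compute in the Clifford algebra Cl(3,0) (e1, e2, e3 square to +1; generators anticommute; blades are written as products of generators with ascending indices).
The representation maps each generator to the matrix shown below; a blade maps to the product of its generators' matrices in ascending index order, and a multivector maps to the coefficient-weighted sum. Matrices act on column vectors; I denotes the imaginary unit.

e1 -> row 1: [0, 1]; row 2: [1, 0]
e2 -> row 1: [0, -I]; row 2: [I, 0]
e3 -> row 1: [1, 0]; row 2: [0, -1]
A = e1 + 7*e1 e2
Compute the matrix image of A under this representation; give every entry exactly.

Bivector images (products of the table entries): rho(e1 e2) = rho(e1)rho(e2) = row 1: [I, 0]; row 2: [0, -I].
M = (1)*rho(e1) + (7)*rho(e1 e2), summed entrywise:
Answer: row 1: [7*I, 1]; row 2: [1, -7*I]


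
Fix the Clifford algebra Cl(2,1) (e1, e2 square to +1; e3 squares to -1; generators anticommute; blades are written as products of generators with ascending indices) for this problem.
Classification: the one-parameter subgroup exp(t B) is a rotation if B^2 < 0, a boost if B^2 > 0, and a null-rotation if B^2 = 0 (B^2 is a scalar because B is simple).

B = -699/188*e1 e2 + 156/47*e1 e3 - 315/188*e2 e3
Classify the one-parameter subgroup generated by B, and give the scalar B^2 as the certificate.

B^2 term by term: the squares give (-699/188)^2*(e1 e2)^2 + (156/47)^2*(e1 e3)^2 + (-315/188)^2*(e2 e3)^2 = 488601/35344*(-1) + 24336/2209*(+1) + 99225/35344*(+1) = 0 (each basis 2-blade squares to minus the product of its generators' squares); cross terms between blades sharing an index anticommute and cancel. So B^2 = 0.
Answer: null-rotation, certificate B^2 = 0. Key observation: B^2 = 0 is a conjugation invariant, so its sign decides the class regardless of the surface form of B.


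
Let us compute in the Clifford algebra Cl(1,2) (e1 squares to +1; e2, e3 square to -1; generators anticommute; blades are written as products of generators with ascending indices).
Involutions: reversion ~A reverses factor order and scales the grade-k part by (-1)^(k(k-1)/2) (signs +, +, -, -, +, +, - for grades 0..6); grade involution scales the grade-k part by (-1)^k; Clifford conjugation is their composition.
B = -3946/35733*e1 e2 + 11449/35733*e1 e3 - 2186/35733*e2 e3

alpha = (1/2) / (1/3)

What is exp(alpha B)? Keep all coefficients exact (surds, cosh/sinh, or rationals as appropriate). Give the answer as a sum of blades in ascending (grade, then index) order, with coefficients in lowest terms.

B^2 term by term: the squares give (-3946/35733)^2*(e1 e2)^2 + (11449/35733)^2*(e1 e3)^2 + (-2186/35733)^2*(e2 e3)^2 = 15570916/1276847289*(+1) + 131079601/1276847289*(+1) + 4778596/1276847289*(-1) = 1/9 (each basis 2-blade squares to minus the product of its generators' squares); cross terms between blades sharing an index anticommute and cancel. So B^2 = 1/9.
B^2 = 1/9 — B^2 > 0, so the exponential closes hyperbolically: l = 1/3, alpha*l = 1/2, so exp(alpha B) = cosh(1/2) + (sinh(1/2)/(1/3))*B = cosh(1/2) + (3*sinh(1/2))*B.
Answer: cosh(1/2) - 3946*sinh(1/2)/11911*e1 e2 + 11449*sinh(1/2)/11911*e1 e3 - 2186*sinh(1/2)/11911*e2 e3


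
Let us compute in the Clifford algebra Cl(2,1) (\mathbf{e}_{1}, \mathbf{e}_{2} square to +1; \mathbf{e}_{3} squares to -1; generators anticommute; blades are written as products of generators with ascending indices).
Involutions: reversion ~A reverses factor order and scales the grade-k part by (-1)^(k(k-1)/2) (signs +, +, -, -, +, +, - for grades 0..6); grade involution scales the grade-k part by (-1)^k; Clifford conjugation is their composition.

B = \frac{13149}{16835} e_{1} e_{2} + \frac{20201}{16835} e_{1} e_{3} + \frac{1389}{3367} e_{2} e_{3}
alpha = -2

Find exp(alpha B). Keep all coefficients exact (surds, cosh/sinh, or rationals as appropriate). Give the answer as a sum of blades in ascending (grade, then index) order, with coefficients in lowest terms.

B^2 term by term: the squares give (\frac{13149}{16835})^2*(e_{1} e_{2})^2 + (\frac{20201}{16835})^2*(e_{1} e_{3})^2 + (\frac{1389}{3367})^2*(e_{2} e_{3})^2 = \frac{172896201}{283417225}*(-1) + \frac{408080401}{283417225}*(+1) + \frac{1929321}{11336689}*(+1) = 1 (each basis 2-blade squares to minus the product of its generators' squares); cross terms between blades sharing an index anticommute and cancel. So B^2 = 1.
B^2 = 1 — since the square is positive, the closed form is hyperbolic: l = 1, alpha*l = -2, so exp(alpha B) = cosh(-2) + (sinh(-2)/1)*B = \cosh{\left(2 \right)} + (- \sinh{\left(2 \right)})*B.
Answer: \cosh{\left(2 \right)} - \frac{13149 \sinh{\left(2 \right)}}{16835} e_{1} e_{2} - \frac{20201 \sinh{\left(2 \right)}}{16835} e_{1} e_{3} - \frac{1389 \sinh{\left(2 \right)}}{3367} e_{2} e_{3}


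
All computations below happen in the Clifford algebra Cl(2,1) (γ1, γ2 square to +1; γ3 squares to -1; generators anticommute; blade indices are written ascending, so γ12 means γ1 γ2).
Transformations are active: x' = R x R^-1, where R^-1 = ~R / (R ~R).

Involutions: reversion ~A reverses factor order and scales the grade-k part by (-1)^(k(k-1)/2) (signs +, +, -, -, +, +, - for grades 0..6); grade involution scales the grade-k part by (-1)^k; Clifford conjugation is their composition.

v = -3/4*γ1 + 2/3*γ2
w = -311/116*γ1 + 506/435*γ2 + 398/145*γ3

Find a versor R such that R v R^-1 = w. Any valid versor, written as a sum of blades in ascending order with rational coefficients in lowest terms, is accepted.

Reasoning: v^2 = w^2 = 145/144 since conjugation preserves the quadratic form; R = v + w = -199/58*γ1 + 796/435*γ2 + 398/145*γ3 is then valid when invertible, keeping its own part and reversing (v - w)/2.
Answer: -199/58*γ1 + 796/435*γ2 + 398/145*γ3


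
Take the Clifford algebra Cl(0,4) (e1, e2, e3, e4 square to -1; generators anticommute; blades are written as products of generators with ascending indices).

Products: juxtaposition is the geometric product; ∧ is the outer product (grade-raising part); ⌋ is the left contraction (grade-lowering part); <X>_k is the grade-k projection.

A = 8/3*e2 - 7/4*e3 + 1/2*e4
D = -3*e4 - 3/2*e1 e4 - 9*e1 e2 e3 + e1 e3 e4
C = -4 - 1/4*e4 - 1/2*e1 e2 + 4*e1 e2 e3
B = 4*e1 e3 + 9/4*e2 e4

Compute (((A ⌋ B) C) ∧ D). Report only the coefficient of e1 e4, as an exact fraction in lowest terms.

step 1: -7*e1 + 9/8*e2 - 6*e4
step 2: -3/2 + 439/16*e1 - 8*e2 + 24*e4 + 9/2*e1 e3 + 7/4*e1 e4 + 28*e2 e3 - 9/32*e2 e4 + 3*e1 e2 e4 + 24*e1 e2 e3 e4
step 3: 9/2*e4 - 1281/16*e1 e4 + 24*e2 e4 + 27/2*e1 e2 e3 - 12*e1 e2 e4 - 15*e1 e3 e4 - 84*e2 e3 e4 + 182*e1 e2 e3 e4
Answer: -1281/16


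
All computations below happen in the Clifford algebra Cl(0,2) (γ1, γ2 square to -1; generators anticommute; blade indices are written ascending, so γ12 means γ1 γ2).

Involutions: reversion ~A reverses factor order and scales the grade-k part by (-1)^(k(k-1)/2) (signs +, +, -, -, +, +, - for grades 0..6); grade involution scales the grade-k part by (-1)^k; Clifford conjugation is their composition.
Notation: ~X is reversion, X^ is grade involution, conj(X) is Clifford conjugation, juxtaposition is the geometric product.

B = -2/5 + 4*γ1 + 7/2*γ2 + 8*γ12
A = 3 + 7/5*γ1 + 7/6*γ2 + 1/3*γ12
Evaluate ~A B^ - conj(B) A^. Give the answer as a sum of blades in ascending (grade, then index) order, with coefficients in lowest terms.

first term: 223/20 - 659/150*γ1 - 125/6*γ2 + 239/10*γ12
second term: -493/60 - 1097/50*γ1 + 5/2*γ2 - 731/30*γ12
Answer: 581/30 + 1316/75*γ1 - 70/3*γ2 + 724/15*γ12
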